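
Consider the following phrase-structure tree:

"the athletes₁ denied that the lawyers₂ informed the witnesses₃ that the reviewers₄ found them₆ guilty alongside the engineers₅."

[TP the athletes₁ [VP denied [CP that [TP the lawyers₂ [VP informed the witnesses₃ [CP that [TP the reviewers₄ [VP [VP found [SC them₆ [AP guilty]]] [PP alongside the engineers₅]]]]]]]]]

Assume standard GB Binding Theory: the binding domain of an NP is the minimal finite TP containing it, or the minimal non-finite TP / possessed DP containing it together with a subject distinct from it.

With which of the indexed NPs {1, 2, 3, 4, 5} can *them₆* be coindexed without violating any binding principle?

*them* is a pronoun, so Principle B applies: it must be free in its binding domain.
Binding domain of *them₆*: the embedded TP, whose subject is the reviewers₄.
*the athletes₁* c-commands the pronoun but from outside its binding domain, and is not c-commanded by it → coindexation permitted.
*the lawyers₂* c-commands the pronoun but from outside its binding domain, and is not c-commanded by it → coindexation permitted.
*the witnesses₃* c-commands the pronoun but from outside its binding domain, and is not c-commanded by it → coindexation permitted.
*the reviewers₄* c-commands the pronoun within its binding domain → coindexation would violate Principle B.
*the engineers₅* and the pronoun do not c-command one another → neither Principle B nor Principle C is at stake; coindexation permitted.

{1, 2, 3, 5}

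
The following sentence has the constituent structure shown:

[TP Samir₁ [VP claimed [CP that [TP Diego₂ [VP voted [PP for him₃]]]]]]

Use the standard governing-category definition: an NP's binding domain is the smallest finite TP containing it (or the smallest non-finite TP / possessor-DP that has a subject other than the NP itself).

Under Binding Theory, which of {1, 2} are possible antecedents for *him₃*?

{1}

*him* is a pronoun, so Principle B applies: it must be free in its binding domain.
Binding domain of *him₃*: the embedded TP, whose subject is Diego₂.
*Samir₁* c-commands the pronoun but from outside its binding domain, and is not c-commanded by it → coindexation permitted.
*Diego₂* c-commands the pronoun within its binding domain → coindexation would violate Principle B.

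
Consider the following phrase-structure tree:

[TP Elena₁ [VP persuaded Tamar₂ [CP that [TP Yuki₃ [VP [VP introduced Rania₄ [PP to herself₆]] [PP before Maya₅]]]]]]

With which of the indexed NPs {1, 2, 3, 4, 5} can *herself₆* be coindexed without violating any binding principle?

*herself* is an anaphor, so Principle A applies: it must be bound in its binding domain.
Binding domain of *herself₆*: the embedded TP, whose subject is Yuki₃.
*Elena₁* c-commands the anaphor but is outside its binding domain → cannot satisfy Principle A.
*Tamar₂* c-commands the anaphor but is outside its binding domain → cannot satisfy Principle A.
*Yuki₃* c-commands the anaphor within its binding domain → licit binder.
*Rania₄* c-commands the anaphor within its binding domain → licit binder.
*Maya₅* does not c-command the anaphor → cannot bind it.

{3, 4}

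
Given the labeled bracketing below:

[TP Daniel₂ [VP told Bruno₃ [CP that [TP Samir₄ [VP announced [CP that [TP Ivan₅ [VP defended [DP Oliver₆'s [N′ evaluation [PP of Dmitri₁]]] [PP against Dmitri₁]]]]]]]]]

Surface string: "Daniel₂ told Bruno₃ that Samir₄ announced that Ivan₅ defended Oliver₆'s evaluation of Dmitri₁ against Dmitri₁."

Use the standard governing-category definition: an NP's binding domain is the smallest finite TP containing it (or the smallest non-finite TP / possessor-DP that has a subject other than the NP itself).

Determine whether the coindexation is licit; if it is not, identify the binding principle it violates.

The two coindexed NPs are *Dmitri₁* and *Dmitri₁*.
*Dmitri₁* is an R-expression; no coindexed NP c-commands it, so Principle C holds.
*Dmitri₁* is an R-expression; *Dmitri₁* does not c-command it, and no other NP shares its index, so Principle C is satisfied.
All principles are respected.

grammatical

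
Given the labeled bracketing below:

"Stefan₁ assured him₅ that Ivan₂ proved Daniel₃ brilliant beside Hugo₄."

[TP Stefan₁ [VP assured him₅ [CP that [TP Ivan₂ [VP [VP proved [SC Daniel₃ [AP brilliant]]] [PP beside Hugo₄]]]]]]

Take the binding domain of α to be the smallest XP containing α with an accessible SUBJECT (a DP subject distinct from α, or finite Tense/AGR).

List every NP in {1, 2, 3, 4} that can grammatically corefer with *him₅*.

none

*him* is a pronoun, so Principle B applies: it must be free in its binding domain.
Binding domain of *him₅*: the matrix TP, whose subject is Stefan₁.
*Stefan₁* c-commands the pronoun within its binding domain → coindexation would violate Principle B.
*Ivan₂*: the pronoun c-commands this R-expression → coindexation would violate Principle C on *Ivan₂*.
*Daniel₃*: the pronoun c-commands this R-expression → coindexation would violate Principle C on *Daniel₃*.
*Hugo₄*: the pronoun c-commands this R-expression → coindexation would violate Principle C on *Hugo₄*.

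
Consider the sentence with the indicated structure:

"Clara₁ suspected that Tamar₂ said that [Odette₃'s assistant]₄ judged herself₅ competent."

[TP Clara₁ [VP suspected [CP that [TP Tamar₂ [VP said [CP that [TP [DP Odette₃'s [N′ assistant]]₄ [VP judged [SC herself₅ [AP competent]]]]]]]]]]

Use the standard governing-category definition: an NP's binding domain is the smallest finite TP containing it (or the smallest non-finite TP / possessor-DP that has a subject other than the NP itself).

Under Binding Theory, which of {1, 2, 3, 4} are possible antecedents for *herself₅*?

*herself* is an anaphor, so Principle A applies: it must be bound in its binding domain.
Binding domain of *herself₅*: the embedded TP, whose subject is [Odette₃'s assistant]₄.
*Clara₁* c-commands the anaphor but is outside its binding domain → cannot satisfy Principle A.
*Tamar₂* c-commands the anaphor but is outside its binding domain → cannot satisfy Principle A.
*Odette₃* does not c-command the anaphor → cannot bind it.
*[Odette₃'s assistant]₄* c-commands the anaphor within its binding domain → licit binder.

{4}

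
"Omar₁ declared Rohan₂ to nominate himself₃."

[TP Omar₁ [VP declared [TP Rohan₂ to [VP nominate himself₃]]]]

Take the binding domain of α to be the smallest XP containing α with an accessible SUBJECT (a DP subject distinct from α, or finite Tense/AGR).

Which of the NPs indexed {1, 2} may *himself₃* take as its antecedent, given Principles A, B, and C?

{2}

*himself* is an anaphor, so Principle A applies: it must be bound in its binding domain.
Binding domain of *himself₃*: the embedded TP, whose subject is Rohan₂.
*Omar₁* c-commands the anaphor but is outside its binding domain → cannot satisfy Principle A.
*Rohan₂* c-commands the anaphor within its binding domain → licit binder.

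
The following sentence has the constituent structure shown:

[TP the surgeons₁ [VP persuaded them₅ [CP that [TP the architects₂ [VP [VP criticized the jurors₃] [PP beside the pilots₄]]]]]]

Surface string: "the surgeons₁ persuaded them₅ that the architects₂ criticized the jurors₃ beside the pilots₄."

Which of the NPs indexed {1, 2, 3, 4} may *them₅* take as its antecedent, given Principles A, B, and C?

*them* is a pronoun, so Principle B applies: it must be free in its binding domain.
Binding domain of *them₅*: the matrix TP, whose subject is the surgeons₁.
*the surgeons₁* c-commands the pronoun within its binding domain → coindexation would violate Principle B.
*the architects₂*: the pronoun c-commands this R-expression → coindexation would violate Principle C on *the architects₂*.
*the jurors₃*: the pronoun c-commands this R-expression → coindexation would violate Principle C on *the jurors₃*.
*the pilots₄*: the pronoun c-commands this R-expression → coindexation would violate Principle C on *the pilots₄*.

none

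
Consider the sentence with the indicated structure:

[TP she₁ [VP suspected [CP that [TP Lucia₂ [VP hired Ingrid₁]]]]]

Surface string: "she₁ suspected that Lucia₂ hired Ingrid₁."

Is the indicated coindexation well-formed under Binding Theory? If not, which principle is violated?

The two coindexed NPs are *she₁* and *Ingrid₁*.
*Ingrid₁* is an R-expression. Principle C requires it to be free everywhere.
*she₁* c-commands it and carries the same index.
The R-expression is bound → Principle C violation.

Principle C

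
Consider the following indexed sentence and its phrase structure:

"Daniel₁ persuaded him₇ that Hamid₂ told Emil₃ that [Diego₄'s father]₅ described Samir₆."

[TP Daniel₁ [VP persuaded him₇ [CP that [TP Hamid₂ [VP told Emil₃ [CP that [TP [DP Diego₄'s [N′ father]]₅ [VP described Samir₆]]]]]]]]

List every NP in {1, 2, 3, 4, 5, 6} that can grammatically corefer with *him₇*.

*him* is a pronoun, so Principle B applies: it must be free in its binding domain.
Binding domain of *him₇*: the matrix TP, whose subject is Daniel₁.
*Daniel₁* c-commands the pronoun within its binding domain → coindexation would violate Principle B.
*Hamid₂*: the pronoun c-commands this R-expression → coindexation would violate Principle C on *Hamid₂*.
*Emil₃*: the pronoun c-commands this R-expression → coindexation would violate Principle C on *Emil₃*.
*Diego₄*: the pronoun c-commands this R-expression → coindexation would violate Principle C on *Diego₄*.
*[Diego₄'s father]₅*: the pronoun c-commands this R-expression → coindexation would violate Principle C on *[Diego₄'s father]₅*.
*Samir₆*: the pronoun c-commands this R-expression → coindexation would violate Principle C on *Samir₆*.

none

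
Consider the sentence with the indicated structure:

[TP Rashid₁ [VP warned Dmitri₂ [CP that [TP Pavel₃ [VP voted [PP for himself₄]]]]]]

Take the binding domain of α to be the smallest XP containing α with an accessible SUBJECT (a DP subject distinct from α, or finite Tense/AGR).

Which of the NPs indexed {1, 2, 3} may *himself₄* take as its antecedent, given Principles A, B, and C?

*himself* is an anaphor, so Principle A applies: it must be bound in its binding domain.
Binding domain of *himself₄*: the embedded TP, whose subject is Pavel₃.
*Rashid₁* c-commands the anaphor but is outside its binding domain → cannot satisfy Principle A.
*Dmitri₂* c-commands the anaphor but is outside its binding domain → cannot satisfy Principle A.
*Pavel₃* c-commands the anaphor within its binding domain → licit binder.

{3}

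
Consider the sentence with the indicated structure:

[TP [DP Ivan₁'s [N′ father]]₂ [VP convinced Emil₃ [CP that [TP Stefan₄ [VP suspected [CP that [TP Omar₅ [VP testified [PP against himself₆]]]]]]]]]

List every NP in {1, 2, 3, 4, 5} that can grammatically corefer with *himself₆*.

{5}

*himself* is an anaphor, so Principle A applies: it must be bound in its binding domain.
Binding domain of *himself₆*: the embedded TP, whose subject is Omar₅.
*Ivan₁* does not c-command the anaphor → cannot bind it.
*[Ivan₁'s father]₂* c-commands the anaphor but is outside its binding domain → cannot satisfy Principle A.
*Emil₃* c-commands the anaphor but is outside its binding domain → cannot satisfy Principle A.
*Stefan₄* c-commands the anaphor but is outside its binding domain → cannot satisfy Principle A.
*Omar₅* c-commands the anaphor within its binding domain → licit binder.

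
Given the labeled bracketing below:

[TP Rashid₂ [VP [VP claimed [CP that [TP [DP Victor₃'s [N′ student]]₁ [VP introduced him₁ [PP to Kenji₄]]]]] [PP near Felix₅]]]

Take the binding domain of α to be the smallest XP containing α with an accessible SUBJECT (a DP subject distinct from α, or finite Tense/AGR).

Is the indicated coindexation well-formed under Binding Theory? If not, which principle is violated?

The two coindexed NPs are *[Victor₃'s student]₁* and *him₁*.
*him₁* is a pronoun. Its binding domain is the embedded TP, whose subject is [Victor₃'s student]₁.
*[Victor₃'s student]₁* c-commands it within that domain and carries the same index.
The pronoun is locally bound → Principle B violation.

Principle B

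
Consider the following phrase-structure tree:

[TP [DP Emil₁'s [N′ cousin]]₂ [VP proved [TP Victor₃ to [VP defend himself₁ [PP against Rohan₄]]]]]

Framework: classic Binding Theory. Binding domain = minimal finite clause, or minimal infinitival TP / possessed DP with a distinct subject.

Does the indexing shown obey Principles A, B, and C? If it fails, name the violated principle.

The two coindexed NPs are *Emil₁* and *himself₁*.
*himself₁* is an anaphor. Principle A requires it to be bound within its binding domain — the embedded TP, whose subject is Victor₃.
Within that domain it is c-commanded by *Victor₃*, which does not share its index.
*Emil₁* does not c-command the anaphor at all.
The anaphor is unbound in its domain → Principle A violation.

Principle A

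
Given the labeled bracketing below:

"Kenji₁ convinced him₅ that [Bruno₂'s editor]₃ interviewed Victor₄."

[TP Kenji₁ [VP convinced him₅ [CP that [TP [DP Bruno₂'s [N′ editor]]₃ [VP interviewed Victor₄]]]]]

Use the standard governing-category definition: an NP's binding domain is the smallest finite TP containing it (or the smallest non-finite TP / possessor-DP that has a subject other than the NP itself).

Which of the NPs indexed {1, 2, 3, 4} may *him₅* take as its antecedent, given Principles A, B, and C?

none

*him* is a pronoun, so Principle B applies: it must be free in its binding domain.
Binding domain of *him₅*: the matrix TP, whose subject is Kenji₁.
*Kenji₁* c-commands the pronoun within its binding domain → coindexation would violate Principle B.
*Bruno₂*: the pronoun c-commands this R-expression → coindexation would violate Principle C on *Bruno₂*.
*[Bruno₂'s editor]₃*: the pronoun c-commands this R-expression → coindexation would violate Principle C on *[Bruno₂'s editor]₃*.
*Victor₄*: the pronoun c-commands this R-expression → coindexation would violate Principle C on *Victor₄*.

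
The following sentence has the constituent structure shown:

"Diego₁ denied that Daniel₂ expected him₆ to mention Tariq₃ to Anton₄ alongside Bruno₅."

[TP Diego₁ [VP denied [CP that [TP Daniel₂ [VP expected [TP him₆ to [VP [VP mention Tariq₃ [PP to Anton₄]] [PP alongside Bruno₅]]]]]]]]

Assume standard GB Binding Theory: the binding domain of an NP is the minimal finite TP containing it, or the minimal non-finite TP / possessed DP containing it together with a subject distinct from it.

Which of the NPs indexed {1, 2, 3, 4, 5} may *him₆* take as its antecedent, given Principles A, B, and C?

*him* is a pronoun, so Principle B applies: it must be free in its binding domain.
Binding domain of *him₆*: the embedded TP, whose subject is Daniel₂.
*Diego₁* c-commands the pronoun but from outside its binding domain, and is not c-commanded by it → coindexation permitted.
*Daniel₂* c-commands the pronoun within its binding domain → coindexation would violate Principle B.
*Tariq₃*: the pronoun c-commands this R-expression → coindexation would violate Principle C on *Tariq₃*.
*Anton₄*: the pronoun c-commands this R-expression → coindexation would violate Principle C on *Anton₄*.
*Bruno₅*: the pronoun c-commands this R-expression → coindexation would violate Principle C on *Bruno₅*.

{1}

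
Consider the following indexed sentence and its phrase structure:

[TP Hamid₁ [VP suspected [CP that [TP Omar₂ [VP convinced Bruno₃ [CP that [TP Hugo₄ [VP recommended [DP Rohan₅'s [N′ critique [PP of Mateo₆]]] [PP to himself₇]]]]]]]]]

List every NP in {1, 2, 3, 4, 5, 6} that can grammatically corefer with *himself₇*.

{4}

*himself* is an anaphor, so Principle A applies: it must be bound in its binding domain.
Binding domain of *himself₇*: the embedded TP, whose subject is Hugo₄.
*Hamid₁* c-commands the anaphor but is outside its binding domain → cannot satisfy Principle A.
*Omar₂* c-commands the anaphor but is outside its binding domain → cannot satisfy Principle A.
*Bruno₃* c-commands the anaphor but is outside its binding domain → cannot satisfy Principle A.
*Hugo₄* c-commands the anaphor within its binding domain → licit binder.
*Rohan₅* does not c-command the anaphor → cannot bind it.
*Mateo₆* does not c-command the anaphor → cannot bind it.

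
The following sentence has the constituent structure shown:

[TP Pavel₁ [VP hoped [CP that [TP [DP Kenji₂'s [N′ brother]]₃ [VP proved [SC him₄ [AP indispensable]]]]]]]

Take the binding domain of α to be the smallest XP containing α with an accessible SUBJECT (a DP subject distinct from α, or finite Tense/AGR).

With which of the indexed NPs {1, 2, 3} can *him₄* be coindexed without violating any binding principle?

*him* is a pronoun, so Principle B applies: it must be free in its binding domain.
Binding domain of *him₄*: the embedded TP, whose subject is [Kenji₂'s brother]₃.
*Pavel₁* c-commands the pronoun but from outside its binding domain, and is not c-commanded by it → coindexation permitted.
*Kenji₂* and the pronoun do not c-command one another → neither Principle B nor Principle C is at stake; coindexation permitted.
*[Kenji₂'s brother]₃* c-commands the pronoun within its binding domain → coindexation would violate Principle B.

{1, 2}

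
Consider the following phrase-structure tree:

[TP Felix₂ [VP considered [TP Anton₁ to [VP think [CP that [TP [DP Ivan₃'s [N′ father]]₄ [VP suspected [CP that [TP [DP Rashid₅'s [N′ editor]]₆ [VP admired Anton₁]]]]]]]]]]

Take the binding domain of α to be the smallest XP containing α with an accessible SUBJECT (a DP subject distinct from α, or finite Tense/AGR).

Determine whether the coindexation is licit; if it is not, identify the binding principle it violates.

Principle C

The two coindexed NPs are *Anton₁* (the higher occurrence) and *Anton₁* (the lower occurrence).
*Anton₁* (the lower occurrence) is an R-expression. Principle C requires it to be free everywhere.
*Anton₁* (the higher occurrence) c-commands it and carries the same index.
The R-expression is bound → Principle C violation.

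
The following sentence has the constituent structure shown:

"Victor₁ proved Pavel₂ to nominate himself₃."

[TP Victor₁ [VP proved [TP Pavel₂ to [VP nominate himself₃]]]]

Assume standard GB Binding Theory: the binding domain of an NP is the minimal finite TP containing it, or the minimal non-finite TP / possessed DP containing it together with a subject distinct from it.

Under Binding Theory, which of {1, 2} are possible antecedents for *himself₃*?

{2}

*himself* is an anaphor, so Principle A applies: it must be bound in its binding domain.
Binding domain of *himself₃*: the embedded TP, whose subject is Pavel₂.
*Victor₁* c-commands the anaphor but is outside its binding domain → cannot satisfy Principle A.
*Pavel₂* c-commands the anaphor within its binding domain → licit binder.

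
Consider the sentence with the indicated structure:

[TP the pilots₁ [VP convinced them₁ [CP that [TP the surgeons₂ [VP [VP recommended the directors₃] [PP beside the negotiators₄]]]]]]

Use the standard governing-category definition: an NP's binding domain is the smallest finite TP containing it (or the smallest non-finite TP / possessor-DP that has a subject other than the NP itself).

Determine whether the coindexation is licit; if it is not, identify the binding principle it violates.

Principle B

The two coindexed NPs are *the pilots₁* and *them₁*.
*them₁* is a pronoun. Its binding domain is the matrix TP, whose subject is the pilots₁.
*the pilots₁* c-commands it within that domain and carries the same index.
The pronoun is locally bound → Principle B violation.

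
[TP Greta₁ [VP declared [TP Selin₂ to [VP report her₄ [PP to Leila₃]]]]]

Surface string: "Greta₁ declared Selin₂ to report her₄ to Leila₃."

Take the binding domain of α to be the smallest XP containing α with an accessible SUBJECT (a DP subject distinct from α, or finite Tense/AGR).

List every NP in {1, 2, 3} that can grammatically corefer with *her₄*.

*her* is a pronoun, so Principle B applies: it must be free in its binding domain.
Binding domain of *her₄*: the embedded TP, whose subject is Selin₂.
*Greta₁* c-commands the pronoun but from outside its binding domain, and is not c-commanded by it → coindexation permitted.
*Selin₂* c-commands the pronoun within its binding domain → coindexation would violate Principle B.
*Leila₃*: the pronoun c-commands this R-expression → coindexation would violate Principle C on *Leila₃*.

{1}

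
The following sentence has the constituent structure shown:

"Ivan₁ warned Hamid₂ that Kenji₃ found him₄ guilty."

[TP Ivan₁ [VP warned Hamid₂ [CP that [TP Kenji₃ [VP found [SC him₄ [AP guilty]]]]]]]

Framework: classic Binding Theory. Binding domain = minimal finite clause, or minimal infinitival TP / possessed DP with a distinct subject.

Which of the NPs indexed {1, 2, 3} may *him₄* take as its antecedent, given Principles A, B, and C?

*him* is a pronoun, so Principle B applies: it must be free in its binding domain.
Binding domain of *him₄*: the embedded TP, whose subject is Kenji₃.
*Ivan₁* c-commands the pronoun but from outside its binding domain, and is not c-commanded by it → coindexation permitted.
*Hamid₂* c-commands the pronoun but from outside its binding domain, and is not c-commanded by it → coindexation permitted.
*Kenji₃* c-commands the pronoun within its binding domain → coindexation would violate Principle B.

{1, 2}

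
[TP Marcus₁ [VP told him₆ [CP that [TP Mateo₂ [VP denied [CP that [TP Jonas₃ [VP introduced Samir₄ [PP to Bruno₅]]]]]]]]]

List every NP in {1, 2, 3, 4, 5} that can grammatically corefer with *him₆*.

none

*him* is a pronoun, so Principle B applies: it must be free in its binding domain.
Binding domain of *him₆*: the matrix TP, whose subject is Marcus₁.
*Marcus₁* c-commands the pronoun within its binding domain → coindexation would violate Principle B.
*Mateo₂*: the pronoun c-commands this R-expression → coindexation would violate Principle C on *Mateo₂*.
*Jonas₃*: the pronoun c-commands this R-expression → coindexation would violate Principle C on *Jonas₃*.
*Samir₄*: the pronoun c-commands this R-expression → coindexation would violate Principle C on *Samir₄*.
*Bruno₅*: the pronoun c-commands this R-expression → coindexation would violate Principle C on *Bruno₅*.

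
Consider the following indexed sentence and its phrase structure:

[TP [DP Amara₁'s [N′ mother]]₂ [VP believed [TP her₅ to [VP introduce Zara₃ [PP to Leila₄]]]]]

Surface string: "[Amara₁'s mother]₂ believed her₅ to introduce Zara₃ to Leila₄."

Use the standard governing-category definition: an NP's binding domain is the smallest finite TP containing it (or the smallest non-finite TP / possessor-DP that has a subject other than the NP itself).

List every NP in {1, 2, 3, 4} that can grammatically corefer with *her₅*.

{1}

*her* is a pronoun, so Principle B applies: it must be free in its binding domain.
Binding domain of *her₅*: the matrix TP, whose subject is [Amara₁'s mother]₂.
*Amara₁* and the pronoun do not c-command one another → neither Principle B nor Principle C is at stake; coindexation permitted.
*[Amara₁'s mother]₂* c-commands the pronoun within its binding domain → coindexation would violate Principle B.
*Zara₃*: the pronoun c-commands this R-expression → coindexation would violate Principle C on *Zara₃*.
*Leila₄*: the pronoun c-commands this R-expression → coindexation would violate Principle C on *Leila₄*.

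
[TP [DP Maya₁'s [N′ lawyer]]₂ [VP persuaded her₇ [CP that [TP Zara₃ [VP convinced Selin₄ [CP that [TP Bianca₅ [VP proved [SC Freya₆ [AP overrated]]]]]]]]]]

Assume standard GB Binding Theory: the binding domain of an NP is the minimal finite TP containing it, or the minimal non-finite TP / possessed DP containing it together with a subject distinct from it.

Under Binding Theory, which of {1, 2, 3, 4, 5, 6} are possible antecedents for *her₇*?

{1}

*her* is a pronoun, so Principle B applies: it must be free in its binding domain.
Binding domain of *her₇*: the matrix TP, whose subject is [Maya₁'s lawyer]₂.
*Maya₁* and the pronoun do not c-command one another → neither Principle B nor Principle C is at stake; coindexation permitted.
*[Maya₁'s lawyer]₂* c-commands the pronoun within its binding domain → coindexation would violate Principle B.
*Zara₃*: the pronoun c-commands this R-expression → coindexation would violate Principle C on *Zara₃*.
*Selin₄*: the pronoun c-commands this R-expression → coindexation would violate Principle C on *Selin₄*.
*Bianca₅*: the pronoun c-commands this R-expression → coindexation would violate Principle C on *Bianca₅*.
*Freya₆*: the pronoun c-commands this R-expression → coindexation would violate Principle C on *Freya₆*.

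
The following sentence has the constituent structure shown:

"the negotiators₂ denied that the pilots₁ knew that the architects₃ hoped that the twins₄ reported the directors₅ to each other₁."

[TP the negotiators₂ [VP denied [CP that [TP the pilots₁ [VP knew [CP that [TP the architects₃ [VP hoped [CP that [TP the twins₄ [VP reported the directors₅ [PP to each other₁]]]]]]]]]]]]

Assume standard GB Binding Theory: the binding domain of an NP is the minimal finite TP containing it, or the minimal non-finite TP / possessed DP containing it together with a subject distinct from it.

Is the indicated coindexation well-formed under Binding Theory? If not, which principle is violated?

Principle A

The two coindexed NPs are *the pilots₁* and *each other₁*.
*each other₁* is an anaphor. Principle A requires it to be bound within its binding domain — the embedded TP, whose subject is the twins₄.
Within that domain it is c-commanded by *the twins₄*, *the directors₅*, none of which share its index.
*the pilots₁* does c-command the anaphor, but from outside its binding domain.
The anaphor is unbound in its domain → Principle A violation.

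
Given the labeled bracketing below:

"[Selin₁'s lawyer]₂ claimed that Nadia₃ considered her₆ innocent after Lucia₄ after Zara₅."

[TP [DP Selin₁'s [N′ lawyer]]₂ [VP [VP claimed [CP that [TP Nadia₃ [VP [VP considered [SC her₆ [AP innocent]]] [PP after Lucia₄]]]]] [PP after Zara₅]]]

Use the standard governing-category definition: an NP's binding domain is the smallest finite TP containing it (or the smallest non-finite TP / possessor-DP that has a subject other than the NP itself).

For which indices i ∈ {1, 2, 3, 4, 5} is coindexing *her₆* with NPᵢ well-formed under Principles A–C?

*her* is a pronoun, so Principle B applies: it must be free in its binding domain.
Binding domain of *her₆*: the embedded TP, whose subject is Nadia₃.
*Selin₁* and the pronoun do not c-command one another → neither Principle B nor Principle C is at stake; coindexation permitted.
*[Selin₁'s lawyer]₂* c-commands the pronoun but from outside its binding domain, and is not c-commanded by it → coindexation permitted.
*Nadia₃* c-commands the pronoun within its binding domain → coindexation would violate Principle B.
*Lucia₄* and the pronoun do not c-command one another → neither Principle B nor Principle C is at stake; coindexation permitted.
*Zara₅* and the pronoun do not c-command one another → neither Principle B nor Principle C is at stake; coindexation permitted.

{1, 2, 4, 5}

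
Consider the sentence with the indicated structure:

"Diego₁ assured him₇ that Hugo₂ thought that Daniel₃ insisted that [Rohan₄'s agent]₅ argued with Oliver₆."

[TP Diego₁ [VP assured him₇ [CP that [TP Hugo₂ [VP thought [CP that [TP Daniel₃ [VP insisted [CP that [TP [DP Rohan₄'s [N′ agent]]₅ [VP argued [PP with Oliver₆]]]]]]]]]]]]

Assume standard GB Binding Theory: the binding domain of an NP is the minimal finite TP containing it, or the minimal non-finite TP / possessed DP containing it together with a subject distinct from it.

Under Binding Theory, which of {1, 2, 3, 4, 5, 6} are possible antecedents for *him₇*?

none

*him* is a pronoun, so Principle B applies: it must be free in its binding domain.
Binding domain of *him₇*: the matrix TP, whose subject is Diego₁.
*Diego₁* c-commands the pronoun within its binding domain → coindexation would violate Principle B.
*Hugo₂*: the pronoun c-commands this R-expression → coindexation would violate Principle C on *Hugo₂*.
*Daniel₃*: the pronoun c-commands this R-expression → coindexation would violate Principle C on *Daniel₃*.
*Rohan₄*: the pronoun c-commands this R-expression → coindexation would violate Principle C on *Rohan₄*.
*[Rohan₄'s agent]₅*: the pronoun c-commands this R-expression → coindexation would violate Principle C on *[Rohan₄'s agent]₅*.
*Oliver₆*: the pronoun c-commands this R-expression → coindexation would violate Principle C on *Oliver₆*.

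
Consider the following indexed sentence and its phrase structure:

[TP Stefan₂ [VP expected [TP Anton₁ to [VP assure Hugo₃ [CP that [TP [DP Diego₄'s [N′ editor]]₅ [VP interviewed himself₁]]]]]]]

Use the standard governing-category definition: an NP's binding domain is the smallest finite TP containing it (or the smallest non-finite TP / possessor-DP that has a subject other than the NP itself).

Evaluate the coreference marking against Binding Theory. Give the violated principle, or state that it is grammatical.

Principle A

The two coindexed NPs are *Anton₁* and *himself₁*.
*himself₁* is an anaphor. Principle A requires it to be bound within its binding domain — the embedded TP, whose subject is [Diego₄'s editor]₅.
Within that domain it is c-commanded by *[Diego₄'s editor]₅*, which does not share its index.
*Anton₁* does c-command the anaphor, but from outside its binding domain.
The anaphor is unbound in its domain → Principle A violation.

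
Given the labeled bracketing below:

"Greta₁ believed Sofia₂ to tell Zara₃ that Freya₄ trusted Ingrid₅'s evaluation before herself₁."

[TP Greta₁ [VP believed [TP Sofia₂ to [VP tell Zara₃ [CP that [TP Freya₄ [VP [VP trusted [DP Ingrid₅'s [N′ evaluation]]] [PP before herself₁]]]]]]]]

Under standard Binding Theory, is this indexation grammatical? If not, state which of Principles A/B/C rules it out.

The two coindexed NPs are *Greta₁* and *herself₁*.
*herself₁* is an anaphor. Principle A requires it to be bound within its binding domain — the embedded TP, whose subject is Freya₄.
Within that domain it is c-commanded by *Freya₄*, which does not share its index.
*Greta₁* does c-command the anaphor, but from outside its binding domain.
The anaphor is unbound in its domain → Principle A violation.

Principle A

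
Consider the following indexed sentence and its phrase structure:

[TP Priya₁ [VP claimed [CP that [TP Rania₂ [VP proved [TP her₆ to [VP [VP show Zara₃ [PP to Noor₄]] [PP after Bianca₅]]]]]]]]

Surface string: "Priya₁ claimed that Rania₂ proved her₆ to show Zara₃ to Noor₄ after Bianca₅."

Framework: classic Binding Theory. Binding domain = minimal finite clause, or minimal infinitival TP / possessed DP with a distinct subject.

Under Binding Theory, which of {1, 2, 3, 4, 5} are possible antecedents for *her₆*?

*her* is a pronoun, so Principle B applies: it must be free in its binding domain.
Binding domain of *her₆*: the embedded TP, whose subject is Rania₂.
*Priya₁* c-commands the pronoun but from outside its binding domain, and is not c-commanded by it → coindexation permitted.
*Rania₂* c-commands the pronoun within its binding domain → coindexation would violate Principle B.
*Zara₃*: the pronoun c-commands this R-expression → coindexation would violate Principle C on *Zara₃*.
*Noor₄*: the pronoun c-commands this R-expression → coindexation would violate Principle C on *Noor₄*.
*Bianca₅*: the pronoun c-commands this R-expression → coindexation would violate Principle C on *Bianca₅*.

{1}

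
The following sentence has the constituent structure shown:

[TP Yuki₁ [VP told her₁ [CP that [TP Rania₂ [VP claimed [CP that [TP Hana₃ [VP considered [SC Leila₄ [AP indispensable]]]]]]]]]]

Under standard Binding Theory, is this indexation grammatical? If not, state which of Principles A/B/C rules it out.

The two coindexed NPs are *Yuki₁* and *her₁*.
*her₁* is a pronoun. Its binding domain is the matrix TP, whose subject is Yuki₁.
*Yuki₁* c-commands it within that domain and carries the same index.
The pronoun is locally bound → Principle B violation.

Principle B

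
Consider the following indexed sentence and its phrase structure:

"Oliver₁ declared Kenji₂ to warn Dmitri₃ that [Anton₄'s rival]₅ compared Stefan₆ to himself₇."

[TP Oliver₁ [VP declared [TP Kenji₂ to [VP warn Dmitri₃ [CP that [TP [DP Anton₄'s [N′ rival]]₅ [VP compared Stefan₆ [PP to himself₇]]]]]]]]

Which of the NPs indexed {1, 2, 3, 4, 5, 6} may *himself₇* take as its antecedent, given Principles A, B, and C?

{5, 6}

*himself* is an anaphor, so Principle A applies: it must be bound in its binding domain.
Binding domain of *himself₇*: the embedded TP, whose subject is [Anton₄'s rival]₅.
*Oliver₁* c-commands the anaphor but is outside its binding domain → cannot satisfy Principle A.
*Kenji₂* c-commands the anaphor but is outside its binding domain → cannot satisfy Principle A.
*Dmitri₃* c-commands the anaphor but is outside its binding domain → cannot satisfy Principle A.
*Anton₄* does not c-command the anaphor → cannot bind it.
*[Anton₄'s rival]₅* c-commands the anaphor within its binding domain → licit binder.
*Stefan₆* c-commands the anaphor within its binding domain → licit binder.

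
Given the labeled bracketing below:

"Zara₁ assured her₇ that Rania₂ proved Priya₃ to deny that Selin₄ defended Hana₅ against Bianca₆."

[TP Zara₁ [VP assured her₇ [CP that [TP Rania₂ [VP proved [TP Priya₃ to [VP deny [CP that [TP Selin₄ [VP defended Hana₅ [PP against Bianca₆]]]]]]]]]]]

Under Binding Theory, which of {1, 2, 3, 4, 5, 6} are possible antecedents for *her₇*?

none

*her* is a pronoun, so Principle B applies: it must be free in its binding domain.
Binding domain of *her₇*: the matrix TP, whose subject is Zara₁.
*Zara₁* c-commands the pronoun within its binding domain → coindexation would violate Principle B.
*Rania₂*: the pronoun c-commands this R-expression → coindexation would violate Principle C on *Rania₂*.
*Priya₃*: the pronoun c-commands this R-expression → coindexation would violate Principle C on *Priya₃*.
*Selin₄*: the pronoun c-commands this R-expression → coindexation would violate Principle C on *Selin₄*.
*Hana₅*: the pronoun c-commands this R-expression → coindexation would violate Principle C on *Hana₅*.
*Bianca₆*: the pronoun c-commands this R-expression → coindexation would violate Principle C on *Bianca₆*.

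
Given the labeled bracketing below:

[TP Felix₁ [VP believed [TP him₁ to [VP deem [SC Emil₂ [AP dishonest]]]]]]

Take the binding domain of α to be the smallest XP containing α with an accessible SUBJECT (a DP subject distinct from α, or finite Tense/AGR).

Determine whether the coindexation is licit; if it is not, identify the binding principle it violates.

Principle B

The two coindexed NPs are *Felix₁* and *him₁*.
*him₁* is a pronoun. Its binding domain is the matrix TP, whose subject is Felix₁.
*Felix₁* c-commands it within that domain and carries the same index.
The pronoun is locally bound → Principle B violation.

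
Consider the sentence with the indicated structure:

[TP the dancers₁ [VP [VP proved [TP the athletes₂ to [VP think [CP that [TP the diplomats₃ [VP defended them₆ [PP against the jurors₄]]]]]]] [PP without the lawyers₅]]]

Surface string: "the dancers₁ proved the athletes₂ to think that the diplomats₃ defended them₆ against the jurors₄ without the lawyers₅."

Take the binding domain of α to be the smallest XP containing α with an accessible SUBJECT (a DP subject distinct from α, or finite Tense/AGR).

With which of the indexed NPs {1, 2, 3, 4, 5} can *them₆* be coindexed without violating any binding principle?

*them* is a pronoun, so Principle B applies: it must be free in its binding domain.
Binding domain of *them₆*: the embedded TP, whose subject is the diplomats₃.
*the dancers₁* c-commands the pronoun but from outside its binding domain, and is not c-commanded by it → coindexation permitted.
*the athletes₂* c-commands the pronoun but from outside its binding domain, and is not c-commanded by it → coindexation permitted.
*the diplomats₃* c-commands the pronoun within its binding domain → coindexation would violate Principle B.
*the jurors₄*: the pronoun c-commands this R-expression → coindexation would violate Principle C on *the jurors₄*.
*the lawyers₅* and the pronoun do not c-command one another → neither Principle B nor Principle C is at stake; coindexation permitted.

{1, 2, 5}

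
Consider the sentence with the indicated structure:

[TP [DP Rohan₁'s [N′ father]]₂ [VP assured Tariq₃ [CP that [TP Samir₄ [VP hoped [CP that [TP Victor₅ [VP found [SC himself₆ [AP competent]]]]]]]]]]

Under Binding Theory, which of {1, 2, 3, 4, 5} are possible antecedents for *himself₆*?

{5}

*himself* is an anaphor, so Principle A applies: it must be bound in its binding domain.
Binding domain of *himself₆*: the embedded TP, whose subject is Victor₅.
*Rohan₁* does not c-command the anaphor → cannot bind it.
*[Rohan₁'s father]₂* c-commands the anaphor but is outside its binding domain → cannot satisfy Principle A.
*Tariq₃* c-commands the anaphor but is outside its binding domain → cannot satisfy Principle A.
*Samir₄* c-commands the anaphor but is outside its binding domain → cannot satisfy Principle A.
*Victor₅* c-commands the anaphor within its binding domain → licit binder.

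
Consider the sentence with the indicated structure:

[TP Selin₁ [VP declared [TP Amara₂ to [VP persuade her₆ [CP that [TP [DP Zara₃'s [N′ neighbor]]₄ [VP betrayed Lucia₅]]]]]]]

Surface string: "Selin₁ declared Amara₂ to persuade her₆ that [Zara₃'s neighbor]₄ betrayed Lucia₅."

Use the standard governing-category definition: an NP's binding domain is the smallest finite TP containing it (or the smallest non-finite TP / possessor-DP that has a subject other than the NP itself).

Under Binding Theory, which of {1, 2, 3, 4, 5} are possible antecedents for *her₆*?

*her* is a pronoun, so Principle B applies: it must be free in its binding domain.
Binding domain of *her₆*: the embedded TP, whose subject is Amara₂.
*Selin₁* c-commands the pronoun but from outside its binding domain, and is not c-commanded by it → coindexation permitted.
*Amara₂* c-commands the pronoun within its binding domain → coindexation would violate Principle B.
*Zara₃*: the pronoun c-commands this R-expression → coindexation would violate Principle C on *Zara₃*.
*[Zara₃'s neighbor]₄*: the pronoun c-commands this R-expression → coindexation would violate Principle C on *[Zara₃'s neighbor]₄*.
*Lucia₅*: the pronoun c-commands this R-expression → coindexation would violate Principle C on *Lucia₅*.

{1}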